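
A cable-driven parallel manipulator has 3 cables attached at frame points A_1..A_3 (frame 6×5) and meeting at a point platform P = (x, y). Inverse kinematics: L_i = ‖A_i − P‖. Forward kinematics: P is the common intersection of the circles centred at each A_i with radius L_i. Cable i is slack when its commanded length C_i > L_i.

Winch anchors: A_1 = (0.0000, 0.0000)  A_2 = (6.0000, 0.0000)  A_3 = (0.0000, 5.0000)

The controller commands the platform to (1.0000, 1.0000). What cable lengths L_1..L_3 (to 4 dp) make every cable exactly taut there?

(1.4142, 5.0990, 4.1231)

L_1: Δ = A_1−P = (-1.0000, -1.0000) → ‖Δ‖ = √2.0000 = 1.4142
L_2: Δ = A_2−P = (5.0000, -1.0000) → ‖Δ‖ = √26.0000 = 5.0990
L_3: Δ = A_3−P = (-1.0000, 4.0000) → ‖Δ‖ = √17.0000 = 4.1231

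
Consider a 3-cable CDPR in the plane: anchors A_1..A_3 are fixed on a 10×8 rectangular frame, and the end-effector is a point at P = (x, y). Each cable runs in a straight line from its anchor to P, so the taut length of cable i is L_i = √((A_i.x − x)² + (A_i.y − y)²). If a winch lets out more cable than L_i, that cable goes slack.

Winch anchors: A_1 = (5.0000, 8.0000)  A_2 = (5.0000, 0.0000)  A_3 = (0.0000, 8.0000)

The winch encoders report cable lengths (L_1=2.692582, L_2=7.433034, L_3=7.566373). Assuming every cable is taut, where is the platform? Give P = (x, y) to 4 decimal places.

each cable: (A_i−P)·(A_i−P) = L_i²; let k_i = ‖A_i‖²−L_i²
k_1 = 25.0000+64.0000−7.2500 = 81.7500
row 1: 0.0000x + 16.0000y = 112.0000  (k_2=-30.2500)
row 2: 10.0000x + 0.0000y = 75.0000  (k_3=6.7500)
Cramer on rows 1–2 → x = 7.5000, y = 7.0000

(7.5000, 7.0000)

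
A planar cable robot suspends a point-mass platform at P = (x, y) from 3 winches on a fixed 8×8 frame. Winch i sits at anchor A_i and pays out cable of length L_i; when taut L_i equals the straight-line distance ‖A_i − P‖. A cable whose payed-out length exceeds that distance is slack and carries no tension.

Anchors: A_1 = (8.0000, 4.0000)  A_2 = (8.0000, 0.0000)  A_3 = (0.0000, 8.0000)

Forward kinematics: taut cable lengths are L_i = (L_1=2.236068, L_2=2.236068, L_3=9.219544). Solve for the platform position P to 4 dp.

(7.0000, 2.0000)

each cable: (A_i−P)·(A_i−P) = L_i²; let k_i = ‖A_i‖²−L_i²
k_1 = 64.0000+16.0000−5.0000 = 75.0000
row 1: 0.0000x + 8.0000y = 16.0000  (k_2=59.0000)
row 2: 16.0000x − 8.0000y = 96.0000  (k_3=-21.0000)
Cramer on rows 1–2 → x = 7.0000, y = 2.0000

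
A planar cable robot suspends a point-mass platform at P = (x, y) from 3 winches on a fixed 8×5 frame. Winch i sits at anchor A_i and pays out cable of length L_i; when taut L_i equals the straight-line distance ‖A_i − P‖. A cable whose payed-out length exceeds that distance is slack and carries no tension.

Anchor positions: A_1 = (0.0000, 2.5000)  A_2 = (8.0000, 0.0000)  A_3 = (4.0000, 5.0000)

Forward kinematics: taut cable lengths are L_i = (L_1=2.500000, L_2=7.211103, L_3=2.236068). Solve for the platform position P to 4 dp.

circle eqns → linear via eq_j − eq_1; set q_j = A_j·A_j − L_j²
q_1 = 0.0000+6.2500−6.2500 = 0.0000
-16.0000·x + 5.0000·y = q_1−q_2 = -12.0000
-8.0000·x − 5.0000·y = q_1−q_3 = -36.0000
solve first two rows → x=2.0000, y=4.0000

(2.0000, 4.0000)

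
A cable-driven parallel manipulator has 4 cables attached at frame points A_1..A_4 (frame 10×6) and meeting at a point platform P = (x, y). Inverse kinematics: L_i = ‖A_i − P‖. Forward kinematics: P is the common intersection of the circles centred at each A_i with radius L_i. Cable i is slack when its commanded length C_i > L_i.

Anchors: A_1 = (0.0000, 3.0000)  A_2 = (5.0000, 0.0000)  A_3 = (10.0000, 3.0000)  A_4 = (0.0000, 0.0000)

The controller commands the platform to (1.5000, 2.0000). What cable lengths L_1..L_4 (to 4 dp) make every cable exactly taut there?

L_1: Δ = A_1−P = (-1.5000, 1.0000) → ‖Δ‖ = √3.2500 = 1.8028
L_2: Δ = A_2−P = (3.5000, -2.0000) → ‖Δ‖ = √16.2500 = 4.0311
L_3: Δ = A_3−P = (8.5000, 1.0000) → ‖Δ‖ = √73.2500 = 8.5586
L_4: Δ = A_4−P = (-1.5000, -2.0000) → ‖Δ‖ = √6.2500 = 2.5000

(1.8028, 4.0311, 8.5586, 2.5000)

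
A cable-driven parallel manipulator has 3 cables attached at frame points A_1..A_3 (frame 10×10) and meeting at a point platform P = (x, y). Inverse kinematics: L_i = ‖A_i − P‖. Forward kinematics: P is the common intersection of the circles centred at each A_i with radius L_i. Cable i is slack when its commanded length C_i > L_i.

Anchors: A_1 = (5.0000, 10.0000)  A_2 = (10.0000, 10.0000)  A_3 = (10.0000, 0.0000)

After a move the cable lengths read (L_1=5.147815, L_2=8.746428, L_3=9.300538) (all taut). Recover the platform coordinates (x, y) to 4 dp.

(2.5000, 5.5000)

circle eqns → linear via eq_j − eq_1; set k_j = A_j·A_j − L_j²
k_1 = 25.0000+100.0000−26.5000 = 98.5000
-10.0000·x + 0.0000·y = k_1−k_2 = -25.0000
-10.0000·x + 20.0000·y = k_1−k_3 = 85.0000
solve first two rows → x=2.5000, y=5.5000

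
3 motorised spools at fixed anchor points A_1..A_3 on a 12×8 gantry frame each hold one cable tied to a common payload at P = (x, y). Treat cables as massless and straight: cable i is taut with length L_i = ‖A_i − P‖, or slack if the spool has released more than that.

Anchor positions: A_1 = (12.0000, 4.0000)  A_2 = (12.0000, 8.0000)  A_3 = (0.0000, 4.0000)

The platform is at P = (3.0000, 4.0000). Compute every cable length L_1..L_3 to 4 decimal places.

(9.0000, 9.8489, 3.0000)

L_1 = √((12.0000−3.0000)² + (4.0000−4.0000)²) = 9.0000
L_2 = √((12.0000−3.0000)² + (8.0000−4.0000)²) = 9.8489
L_3 = √((0.0000−3.0000)² + (4.0000−4.0000)²) = 3.0000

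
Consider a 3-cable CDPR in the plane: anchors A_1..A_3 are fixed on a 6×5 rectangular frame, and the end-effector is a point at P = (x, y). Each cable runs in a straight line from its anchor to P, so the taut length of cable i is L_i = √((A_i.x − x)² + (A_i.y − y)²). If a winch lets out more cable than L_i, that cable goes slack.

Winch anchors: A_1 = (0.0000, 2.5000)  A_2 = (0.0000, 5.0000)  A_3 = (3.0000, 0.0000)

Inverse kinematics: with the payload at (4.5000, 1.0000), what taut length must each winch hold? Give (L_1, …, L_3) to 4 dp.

L_1 = √((0.0000−4.5000)² + (2.5000−1.0000)²) = 4.7434
L_2 = √((0.0000−4.5000)² + (5.0000−1.0000)²) = 6.0208
L_3 = √((3.0000−4.5000)² + (0.0000−1.0000)²) = 1.8028

(4.7434, 6.0208, 1.8028)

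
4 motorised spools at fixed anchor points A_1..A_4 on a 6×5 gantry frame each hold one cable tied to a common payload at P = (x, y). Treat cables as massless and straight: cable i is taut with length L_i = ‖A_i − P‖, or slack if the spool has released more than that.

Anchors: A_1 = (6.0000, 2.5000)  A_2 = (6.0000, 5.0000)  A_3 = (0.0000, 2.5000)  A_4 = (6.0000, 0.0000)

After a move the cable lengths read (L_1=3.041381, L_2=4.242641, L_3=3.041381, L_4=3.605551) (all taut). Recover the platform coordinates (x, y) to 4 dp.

(3.0000, 2.0000)

expand ‖A_i−P‖²=L_i² and subtract eq 1 (q_i ≔ ‖A_i‖²−L_i²)
q_1 = 36.0000+6.2500−9.2500 = 33.0000
eq1−eq2 → [0.0000  -5.0000]·P = -10.0000
eq1−eq3 → [12.0000  0.0000]·P = 36.0000
eq1−eq4 → [0.0000  5.0000]·P = 10.0000
2×2 solve → P = (3.0000, 2.0000)
check cable 4: ‖A_4−P‖² = 13.0000 ≈ L_4² = 13.0000 ✓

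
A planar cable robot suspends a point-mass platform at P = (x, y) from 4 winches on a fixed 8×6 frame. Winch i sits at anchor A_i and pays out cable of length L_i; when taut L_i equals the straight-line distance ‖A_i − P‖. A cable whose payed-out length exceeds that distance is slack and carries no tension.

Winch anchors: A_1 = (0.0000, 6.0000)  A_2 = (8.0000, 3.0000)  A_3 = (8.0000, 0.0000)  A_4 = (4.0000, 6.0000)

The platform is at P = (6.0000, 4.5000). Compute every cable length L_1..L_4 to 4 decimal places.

(6.1847, 2.5000, 4.9244, 2.5000)

L_1: Δ = A_1−P = (-6.0000, 1.5000) → ‖Δ‖ = √38.2500 = 6.1847
L_2: Δ = A_2−P = (2.0000, -1.5000) → ‖Δ‖ = √6.2500 = 2.5000
L_3: Δ = A_3−P = (2.0000, -4.5000) → ‖Δ‖ = √24.2500 = 4.9244
L_4: Δ = A_4−P = (-2.0000, 1.5000) → ‖Δ‖ = √6.2500 = 2.5000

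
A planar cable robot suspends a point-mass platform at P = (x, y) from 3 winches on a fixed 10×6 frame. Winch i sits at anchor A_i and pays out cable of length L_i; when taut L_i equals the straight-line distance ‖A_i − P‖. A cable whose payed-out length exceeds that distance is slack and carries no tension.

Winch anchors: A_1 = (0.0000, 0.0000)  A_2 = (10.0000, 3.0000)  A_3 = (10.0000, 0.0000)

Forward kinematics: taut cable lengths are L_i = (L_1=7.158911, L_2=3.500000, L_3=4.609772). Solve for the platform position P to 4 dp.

(6.5000, 3.0000)

each cable: (A_i−P)·(A_i−P) = L_i²; let c_i = ‖A_i‖²−L_i²
c_1 = 0.0000+0.0000−51.2500 = -51.2500
row 1: -20.0000x − 6.0000y = -148.0000  (c_2=96.7500)
row 2: -20.0000x + 0.0000y = -130.0000  (c_3=78.7500)
Cramer on rows 1–2 → x = 6.5000, y = 3.0000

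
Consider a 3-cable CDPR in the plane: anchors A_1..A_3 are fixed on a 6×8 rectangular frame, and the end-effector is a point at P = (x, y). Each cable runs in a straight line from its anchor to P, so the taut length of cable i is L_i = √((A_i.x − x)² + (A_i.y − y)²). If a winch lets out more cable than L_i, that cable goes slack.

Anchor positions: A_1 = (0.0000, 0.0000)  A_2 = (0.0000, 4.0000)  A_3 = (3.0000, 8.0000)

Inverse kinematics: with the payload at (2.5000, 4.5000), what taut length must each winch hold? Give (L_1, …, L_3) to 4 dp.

(5.1478, 2.5495, 3.5355)

L_1 = √((0.0000−2.5000)² + (0.0000−4.5000)²) = 5.1478
L_2 = √((0.0000−2.5000)² + (4.0000−4.5000)²) = 2.5495
L_3 = √((3.0000−2.5000)² + (8.0000−4.5000)²) = 3.5355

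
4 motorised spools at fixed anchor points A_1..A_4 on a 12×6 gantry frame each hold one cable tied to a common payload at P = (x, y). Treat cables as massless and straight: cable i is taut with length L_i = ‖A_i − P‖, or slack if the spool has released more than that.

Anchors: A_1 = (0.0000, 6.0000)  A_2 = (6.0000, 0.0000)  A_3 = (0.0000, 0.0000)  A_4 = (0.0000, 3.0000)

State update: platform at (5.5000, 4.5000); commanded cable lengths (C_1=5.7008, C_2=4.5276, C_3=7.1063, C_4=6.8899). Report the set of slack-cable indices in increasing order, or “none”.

4

cable 1: L_1 = ‖A_1−P‖ = 5.7009;  C_1 = 5.7008 → taut
cable 2: L_2 = ‖A_2−P‖ = 4.5277;  C_2 = 4.5276 → taut
cable 3: L_3 = ‖A_3−P‖ = 7.1063;  C_3 = 7.1063 → taut
cable 4: L_4 = ‖A_4−P‖ = 5.7009;  C_4 = 6.8899 → slack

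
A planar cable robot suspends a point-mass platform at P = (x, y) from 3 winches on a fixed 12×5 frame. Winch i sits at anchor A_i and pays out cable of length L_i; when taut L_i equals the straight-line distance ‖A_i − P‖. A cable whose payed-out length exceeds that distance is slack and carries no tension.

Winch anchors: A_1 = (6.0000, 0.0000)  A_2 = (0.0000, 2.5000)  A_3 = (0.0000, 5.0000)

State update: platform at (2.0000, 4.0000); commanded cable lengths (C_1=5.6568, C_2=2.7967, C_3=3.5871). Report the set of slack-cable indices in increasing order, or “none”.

i=1: geometric 5.6569 vs commanded 5.6568 ⇒ taut
i=2: geometric 2.5000 vs commanded 2.7967 ⇒ slack
i=3: geometric 2.2361 vs commanded 3.5871 ⇒ slack

2, 3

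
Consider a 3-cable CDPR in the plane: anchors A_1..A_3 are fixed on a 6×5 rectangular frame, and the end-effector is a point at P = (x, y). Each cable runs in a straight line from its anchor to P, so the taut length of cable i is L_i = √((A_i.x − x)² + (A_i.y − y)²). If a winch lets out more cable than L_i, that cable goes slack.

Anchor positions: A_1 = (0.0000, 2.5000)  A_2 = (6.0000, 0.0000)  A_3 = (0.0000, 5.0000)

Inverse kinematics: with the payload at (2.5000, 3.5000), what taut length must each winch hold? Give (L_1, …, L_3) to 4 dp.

L_1 = √((0.0000−2.5000)² + (2.5000−3.5000)²) = 2.6926
L_2 = √((6.0000−2.5000)² + (0.0000−3.5000)²) = 4.9497
L_3 = √((0.0000−2.5000)² + (5.0000−3.5000)²) = 2.9155

(2.6926, 4.9497, 2.9155)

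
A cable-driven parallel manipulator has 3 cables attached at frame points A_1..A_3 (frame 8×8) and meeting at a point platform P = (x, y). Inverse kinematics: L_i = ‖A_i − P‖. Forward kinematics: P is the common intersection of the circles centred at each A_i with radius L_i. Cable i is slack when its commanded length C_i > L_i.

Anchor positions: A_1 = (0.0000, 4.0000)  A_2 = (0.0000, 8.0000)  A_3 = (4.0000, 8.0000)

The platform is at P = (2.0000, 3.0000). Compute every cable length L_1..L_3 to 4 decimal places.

L_1 = √((0.0000−2.0000)² + (4.0000−3.0000)²) = 2.2361
L_2 = √((0.0000−2.0000)² + (8.0000−3.0000)²) = 5.3852
L_3 = √((4.0000−2.0000)² + (8.0000−3.0000)²) = 5.3852

(2.2361, 5.3852, 5.3852)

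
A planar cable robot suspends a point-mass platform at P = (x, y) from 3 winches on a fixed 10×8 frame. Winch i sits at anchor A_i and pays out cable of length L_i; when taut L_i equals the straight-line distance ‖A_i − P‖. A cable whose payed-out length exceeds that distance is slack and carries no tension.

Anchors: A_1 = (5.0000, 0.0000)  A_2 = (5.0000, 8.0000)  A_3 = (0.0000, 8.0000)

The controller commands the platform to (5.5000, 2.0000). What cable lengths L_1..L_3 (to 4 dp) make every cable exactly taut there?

(2.0616, 6.0208, 8.1394)

L_1 = √((5.0000−5.5000)² + (0.0000−2.0000)²) = 2.0616
L_2 = √((5.0000−5.5000)² + (8.0000−2.0000)²) = 6.0208
L_3 = √((0.0000−5.5000)² + (8.0000−2.0000)²) = 8.1394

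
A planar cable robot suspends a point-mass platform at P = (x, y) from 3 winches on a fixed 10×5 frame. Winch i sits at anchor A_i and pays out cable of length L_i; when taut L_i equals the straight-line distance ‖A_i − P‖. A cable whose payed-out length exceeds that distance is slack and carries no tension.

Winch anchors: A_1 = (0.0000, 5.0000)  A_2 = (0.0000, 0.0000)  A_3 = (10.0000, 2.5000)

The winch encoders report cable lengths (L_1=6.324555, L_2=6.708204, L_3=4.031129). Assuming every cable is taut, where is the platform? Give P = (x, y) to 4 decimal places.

(6.0000, 3.0000)

expand ‖A_i−P‖²=L_i² and subtract eq 1 (c_i ≔ ‖A_i‖²−L_i²)
c_1 = 0.0000+25.0000−40.0000 = -15.0000
eq1−eq2 → [0.0000  10.0000]·P = 30.0000
eq1−eq3 → [-20.0000  5.0000]·P = -105.0000
2×2 solve → P = (6.0000, 3.0000)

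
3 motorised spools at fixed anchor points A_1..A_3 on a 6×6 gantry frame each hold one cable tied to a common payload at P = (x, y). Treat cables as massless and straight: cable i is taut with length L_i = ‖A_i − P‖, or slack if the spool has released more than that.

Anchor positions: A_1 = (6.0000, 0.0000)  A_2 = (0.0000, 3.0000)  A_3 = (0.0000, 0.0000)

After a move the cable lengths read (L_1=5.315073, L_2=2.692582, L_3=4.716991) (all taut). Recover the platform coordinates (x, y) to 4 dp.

circle eqns → linear via eq_j − eq_1; set c_j = A_j·A_j − L_j²
c_1 = 36.0000+0.0000−28.2500 = 7.7500
12.0000·x − 6.0000·y = c_1−c_2 = 6.0000
12.0000·x + 0.0000·y = c_1−c_3 = 30.0000
solve first two rows → x=2.5000, y=4.0000

(2.5000, 4.0000)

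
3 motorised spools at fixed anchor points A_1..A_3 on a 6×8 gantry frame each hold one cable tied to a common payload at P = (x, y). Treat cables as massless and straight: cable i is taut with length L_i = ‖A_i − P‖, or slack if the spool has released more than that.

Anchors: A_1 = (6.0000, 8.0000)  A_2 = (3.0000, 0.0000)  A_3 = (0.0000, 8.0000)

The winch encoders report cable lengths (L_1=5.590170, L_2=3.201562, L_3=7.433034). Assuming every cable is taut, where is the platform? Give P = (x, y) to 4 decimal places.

expand ‖A_i−P‖²=L_i² and subtract eq 1 (c_i ≔ ‖A_i‖²−L_i²)
c_1 = 36.0000+64.0000−31.2500 = 68.7500
eq1−eq2 → [6.0000  16.0000]·P = 70.0000
eq1−eq3 → [12.0000  0.0000]·P = 60.0000
2×2 solve → P = (5.0000, 2.5000)

(5.0000, 2.5000)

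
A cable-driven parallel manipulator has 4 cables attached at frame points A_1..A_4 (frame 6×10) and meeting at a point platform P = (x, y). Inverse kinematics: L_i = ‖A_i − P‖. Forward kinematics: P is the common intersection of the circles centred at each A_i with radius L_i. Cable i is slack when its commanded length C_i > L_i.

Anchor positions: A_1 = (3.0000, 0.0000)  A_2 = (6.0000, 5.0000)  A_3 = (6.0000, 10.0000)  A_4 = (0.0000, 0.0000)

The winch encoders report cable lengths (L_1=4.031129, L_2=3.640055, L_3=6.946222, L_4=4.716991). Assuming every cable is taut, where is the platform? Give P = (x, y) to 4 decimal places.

circle eqns → linear via eq_j − eq_1; set q_j = A_j·A_j − L_j²
q_1 = 9.0000+0.0000−16.2500 = -7.2500
-6.0000·x − 10.0000·y = q_1−q_2 = -55.0000
-6.0000·x − 20.0000·y = q_1−q_3 = -95.0000
6.0000·x + 0.0000·y = q_1−q_4 = 15.0000
solve first two rows → x=2.5000, y=4.0000
check cable 4: ‖A_4−P‖² = 22.2500 ≈ L_4² = 22.2500 ✓

(2.5000, 4.0000)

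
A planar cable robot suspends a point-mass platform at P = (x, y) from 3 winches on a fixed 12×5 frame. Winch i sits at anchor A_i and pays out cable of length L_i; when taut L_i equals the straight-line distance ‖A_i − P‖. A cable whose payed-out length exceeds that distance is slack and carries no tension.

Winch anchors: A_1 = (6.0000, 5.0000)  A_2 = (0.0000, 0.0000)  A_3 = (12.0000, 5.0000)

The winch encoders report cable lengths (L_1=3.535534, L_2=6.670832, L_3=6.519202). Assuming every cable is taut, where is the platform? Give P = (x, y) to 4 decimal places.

expand ‖A_i−P‖²=L_i² and subtract eq 1 (c_i ≔ ‖A_i‖²−L_i²)
c_1 = 36.0000+25.0000−12.5000 = 48.5000
eq1−eq2 → [12.0000  10.0000]·P = 93.0000
eq1−eq3 → [-12.0000  0.0000]·P = -78.0000
2×2 solve → P = (6.5000, 1.5000)

(6.5000, 1.5000)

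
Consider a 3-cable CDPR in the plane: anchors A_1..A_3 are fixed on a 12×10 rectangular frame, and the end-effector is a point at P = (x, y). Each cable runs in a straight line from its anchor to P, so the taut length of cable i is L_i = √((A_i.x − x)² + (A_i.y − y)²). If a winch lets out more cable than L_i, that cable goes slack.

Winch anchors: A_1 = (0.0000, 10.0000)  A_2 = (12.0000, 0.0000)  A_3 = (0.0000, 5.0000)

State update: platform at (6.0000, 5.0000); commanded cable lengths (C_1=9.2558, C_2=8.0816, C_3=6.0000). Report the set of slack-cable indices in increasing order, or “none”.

1, 2

i=1: geometric 7.8102 vs commanded 9.2558 ⇒ slack
i=2: geometric 7.8102 vs commanded 8.0816 ⇒ slack
i=3: geometric 6.0000 vs commanded 6.0000 ⇒ taut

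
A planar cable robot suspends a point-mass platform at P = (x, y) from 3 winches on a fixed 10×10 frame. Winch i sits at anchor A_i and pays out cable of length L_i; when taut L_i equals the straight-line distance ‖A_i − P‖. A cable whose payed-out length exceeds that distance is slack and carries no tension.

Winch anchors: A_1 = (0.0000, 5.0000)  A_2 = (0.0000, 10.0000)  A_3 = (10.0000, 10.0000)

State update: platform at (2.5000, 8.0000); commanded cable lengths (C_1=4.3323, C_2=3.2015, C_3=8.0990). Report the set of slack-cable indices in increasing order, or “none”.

1, 3

i=1: geometric 3.9051 vs commanded 4.3323 ⇒ slack
i=2: geometric 3.2016 vs commanded 3.2015 ⇒ taut
i=3: geometric 7.7621 vs commanded 8.0990 ⇒ slack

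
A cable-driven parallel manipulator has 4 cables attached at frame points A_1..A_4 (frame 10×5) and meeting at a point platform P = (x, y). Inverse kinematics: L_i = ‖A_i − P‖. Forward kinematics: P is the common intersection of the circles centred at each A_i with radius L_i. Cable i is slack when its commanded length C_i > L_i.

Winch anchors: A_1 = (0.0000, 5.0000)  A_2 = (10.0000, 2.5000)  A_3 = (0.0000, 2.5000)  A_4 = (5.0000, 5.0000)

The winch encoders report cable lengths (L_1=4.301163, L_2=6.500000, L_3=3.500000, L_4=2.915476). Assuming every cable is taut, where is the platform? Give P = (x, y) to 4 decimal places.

circle eqns → linear via eq_j − eq_1; set q_j = A_j·A_j − L_j²
q_1 = 0.0000+25.0000−18.5000 = 6.5000
-20.0000·x + 5.0000·y = q_1−q_2 = -57.5000
0.0000·x + 5.0000·y = q_1−q_3 = 12.5000
-10.0000·x + 0.0000·y = q_1−q_4 = -35.0000
solve first two rows → x=3.5000, y=2.5000
check cable 4: ‖A_4−P‖² = 8.5000 ≈ L_4² = 8.5000 ✓

(3.5000, 2.5000)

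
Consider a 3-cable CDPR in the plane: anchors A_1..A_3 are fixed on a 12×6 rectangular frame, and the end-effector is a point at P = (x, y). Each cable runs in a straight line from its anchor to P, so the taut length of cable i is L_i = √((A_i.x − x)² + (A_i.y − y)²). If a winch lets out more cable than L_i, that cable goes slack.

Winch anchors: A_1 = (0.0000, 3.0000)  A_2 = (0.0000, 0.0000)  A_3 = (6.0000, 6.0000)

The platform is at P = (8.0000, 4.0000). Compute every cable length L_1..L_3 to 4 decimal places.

L_1: Δ = A_1−P = (-8.0000, -1.0000) → ‖Δ‖ = √65.0000 = 8.0623
L_2: Δ = A_2−P = (-8.0000, -4.0000) → ‖Δ‖ = √80.0000 = 8.9443
L_3: Δ = A_3−P = (-2.0000, 2.0000) → ‖Δ‖ = √8.0000 = 2.8284

(8.0623, 8.9443, 2.8284)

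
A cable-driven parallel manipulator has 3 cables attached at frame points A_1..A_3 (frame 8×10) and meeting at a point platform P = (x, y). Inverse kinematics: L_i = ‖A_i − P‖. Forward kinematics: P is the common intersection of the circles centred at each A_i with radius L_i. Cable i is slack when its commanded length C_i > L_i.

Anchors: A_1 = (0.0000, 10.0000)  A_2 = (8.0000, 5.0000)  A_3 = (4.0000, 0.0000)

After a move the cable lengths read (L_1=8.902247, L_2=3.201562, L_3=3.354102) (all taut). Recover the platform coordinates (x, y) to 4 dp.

(5.5000, 3.0000)

circle eqns → linear via eq_j − eq_1; set c_j = A_j·A_j − L_j²
c_1 = 0.0000+100.0000−79.2500 = 20.7500
-16.0000·x + 10.0000·y = c_1−c_2 = -58.0000
-8.0000·x + 20.0000·y = c_1−c_3 = 16.0000
solve first two rows → x=5.5000, y=3.0000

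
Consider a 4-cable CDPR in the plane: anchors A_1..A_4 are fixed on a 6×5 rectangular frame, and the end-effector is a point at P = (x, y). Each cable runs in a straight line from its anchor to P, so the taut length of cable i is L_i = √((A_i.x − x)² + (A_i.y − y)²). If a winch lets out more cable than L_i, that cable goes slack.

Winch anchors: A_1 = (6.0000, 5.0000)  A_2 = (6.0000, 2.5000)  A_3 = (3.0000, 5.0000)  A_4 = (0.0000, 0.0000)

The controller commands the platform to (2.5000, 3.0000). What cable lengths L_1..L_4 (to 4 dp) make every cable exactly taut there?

L_1 = √((6.0000−2.5000)² + (5.0000−3.0000)²) = 4.0311
L_2 = √((6.0000−2.5000)² + (2.5000−3.0000)²) = 3.5355
L_3 = √((3.0000−2.5000)² + (5.0000−3.0000)²) = 2.0616
L_4 = √((0.0000−2.5000)² + (0.0000−3.0000)²) = 3.9051

(4.0311, 3.5355, 2.0616, 3.9051)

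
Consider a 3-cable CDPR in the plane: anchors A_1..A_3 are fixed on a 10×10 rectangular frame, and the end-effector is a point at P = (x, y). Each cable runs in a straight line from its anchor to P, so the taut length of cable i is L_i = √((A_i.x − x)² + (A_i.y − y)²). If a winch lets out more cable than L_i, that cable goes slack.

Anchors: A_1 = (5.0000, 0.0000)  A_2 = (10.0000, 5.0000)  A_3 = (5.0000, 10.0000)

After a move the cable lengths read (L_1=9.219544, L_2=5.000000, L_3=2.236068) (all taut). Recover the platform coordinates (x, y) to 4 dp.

(7.0000, 9.0000)

expand ‖A_i−P‖²=L_i² and subtract eq 1 (k_i ≔ ‖A_i‖²−L_i²)
k_1 = 25.0000+0.0000−85.0000 = -60.0000
eq1−eq2 → [-10.0000  -10.0000]·P = -160.0000
eq1−eq3 → [0.0000  -20.0000]·P = -180.0000
2×2 solve → P = (7.0000, 9.0000)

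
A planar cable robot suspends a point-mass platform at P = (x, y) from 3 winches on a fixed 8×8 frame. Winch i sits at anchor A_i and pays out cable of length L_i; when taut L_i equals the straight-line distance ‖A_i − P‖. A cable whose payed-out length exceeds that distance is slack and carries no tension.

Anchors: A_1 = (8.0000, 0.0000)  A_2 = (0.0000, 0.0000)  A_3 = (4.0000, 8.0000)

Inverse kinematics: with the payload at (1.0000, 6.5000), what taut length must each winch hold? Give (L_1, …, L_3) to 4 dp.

(9.5525, 6.5765, 3.3541)

L_1: Δ = A_1−P = (7.0000, -6.5000) → ‖Δ‖ = √91.2500 = 9.5525
L_2: Δ = A_2−P = (-1.0000, -6.5000) → ‖Δ‖ = √43.2500 = 6.5765
L_3: Δ = A_3−P = (3.0000, 1.5000) → ‖Δ‖ = √11.2500 = 3.3541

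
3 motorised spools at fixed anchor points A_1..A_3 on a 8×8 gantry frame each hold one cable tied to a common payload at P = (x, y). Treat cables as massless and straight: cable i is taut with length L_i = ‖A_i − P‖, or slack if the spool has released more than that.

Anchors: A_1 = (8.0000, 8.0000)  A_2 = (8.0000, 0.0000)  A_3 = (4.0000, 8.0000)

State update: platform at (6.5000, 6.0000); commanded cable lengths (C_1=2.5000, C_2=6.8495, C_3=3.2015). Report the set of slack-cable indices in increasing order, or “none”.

2

cable 1: √((1.5000)²+(2.0000)²)=2.5000, C_1=2.5000: taut
cable 2: √((1.5000)²+(-6.0000)²)=6.1847, C_2=6.8495: slack
cable 3: √((-2.5000)²+(2.0000)²)=3.2016, C_3=3.2015: taut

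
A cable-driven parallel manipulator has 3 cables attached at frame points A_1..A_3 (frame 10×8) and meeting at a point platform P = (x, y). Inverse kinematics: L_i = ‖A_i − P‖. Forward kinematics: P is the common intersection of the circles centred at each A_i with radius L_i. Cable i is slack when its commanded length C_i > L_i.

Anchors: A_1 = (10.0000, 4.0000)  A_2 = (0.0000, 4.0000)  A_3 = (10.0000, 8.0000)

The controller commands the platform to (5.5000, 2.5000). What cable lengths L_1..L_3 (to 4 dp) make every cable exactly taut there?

L_1 = √((10.0000−5.5000)² + (4.0000−2.5000)²) = 4.7434
L_2 = √((0.0000−5.5000)² + (4.0000−2.5000)²) = 5.7009
L_3 = √((10.0000−5.5000)² + (8.0000−2.5000)²) = 7.1063

(4.7434, 5.7009, 7.1063)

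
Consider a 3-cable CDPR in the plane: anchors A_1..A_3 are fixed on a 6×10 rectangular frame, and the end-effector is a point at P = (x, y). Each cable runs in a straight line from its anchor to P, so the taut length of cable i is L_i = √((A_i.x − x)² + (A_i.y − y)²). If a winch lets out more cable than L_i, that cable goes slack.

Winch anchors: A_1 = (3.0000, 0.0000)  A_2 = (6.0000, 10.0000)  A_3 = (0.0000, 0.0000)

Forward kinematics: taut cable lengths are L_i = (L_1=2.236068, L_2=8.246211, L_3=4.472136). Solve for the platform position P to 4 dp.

circle eqns → linear via eq_j − eq_1; set q_j = A_j·A_j − L_j²
q_1 = 9.0000+0.0000−5.0000 = 4.0000
-6.0000·x − 20.0000·y = q_1−q_2 = -64.0000
6.0000·x + 0.0000·y = q_1−q_3 = 24.0000
solve first two rows → x=4.0000, y=2.0000

(4.0000, 2.0000)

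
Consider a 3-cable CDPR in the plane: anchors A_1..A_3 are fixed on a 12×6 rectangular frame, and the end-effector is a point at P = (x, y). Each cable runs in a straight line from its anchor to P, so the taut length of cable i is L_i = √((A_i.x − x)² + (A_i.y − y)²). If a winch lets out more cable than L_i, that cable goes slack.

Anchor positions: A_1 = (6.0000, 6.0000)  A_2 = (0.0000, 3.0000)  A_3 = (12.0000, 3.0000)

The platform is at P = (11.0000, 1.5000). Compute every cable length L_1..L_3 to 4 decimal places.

L_1 = √((6.0000−11.0000)² + (6.0000−1.5000)²) = 6.7268
L_2 = √((0.0000−11.0000)² + (3.0000−1.5000)²) = 11.1018
L_3 = √((12.0000−11.0000)² + (3.0000−1.5000)²) = 1.8028

(6.7268, 11.1018, 1.8028)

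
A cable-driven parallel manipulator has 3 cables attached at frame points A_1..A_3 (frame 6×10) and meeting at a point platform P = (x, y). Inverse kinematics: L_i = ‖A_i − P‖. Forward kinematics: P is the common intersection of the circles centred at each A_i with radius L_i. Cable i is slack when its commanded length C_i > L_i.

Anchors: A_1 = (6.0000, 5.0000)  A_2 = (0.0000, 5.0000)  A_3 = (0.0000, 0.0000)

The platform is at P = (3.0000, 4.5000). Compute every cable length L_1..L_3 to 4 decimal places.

(3.0414, 3.0414, 5.4083)

cable 1: Δx=3.0000, Δy=0.5000; L_1 = √(Δx²+Δy²) = 3.0414
cable 2: Δx=-3.0000, Δy=0.5000; L_2 = √(Δx²+Δy²) = 3.0414
cable 3: Δx=-3.0000, Δy=-4.5000; L_3 = √(Δx²+Δy²) = 5.4083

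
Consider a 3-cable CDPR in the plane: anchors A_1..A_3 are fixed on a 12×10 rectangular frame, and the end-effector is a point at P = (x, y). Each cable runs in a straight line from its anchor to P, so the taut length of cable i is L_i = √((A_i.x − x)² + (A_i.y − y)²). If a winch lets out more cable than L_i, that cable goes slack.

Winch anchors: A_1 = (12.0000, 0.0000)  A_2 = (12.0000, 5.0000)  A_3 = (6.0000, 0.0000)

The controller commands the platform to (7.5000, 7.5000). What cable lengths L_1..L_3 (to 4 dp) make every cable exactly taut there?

(8.7464, 5.1478, 7.6485)

cable 1: Δx=4.5000, Δy=-7.5000; L_1 = √(Δx²+Δy²) = 8.7464
cable 2: Δx=4.5000, Δy=-2.5000; L_2 = √(Δx²+Δy²) = 5.1478
cable 3: Δx=-1.5000, Δy=-7.5000; L_3 = √(Δx²+Δy²) = 7.6485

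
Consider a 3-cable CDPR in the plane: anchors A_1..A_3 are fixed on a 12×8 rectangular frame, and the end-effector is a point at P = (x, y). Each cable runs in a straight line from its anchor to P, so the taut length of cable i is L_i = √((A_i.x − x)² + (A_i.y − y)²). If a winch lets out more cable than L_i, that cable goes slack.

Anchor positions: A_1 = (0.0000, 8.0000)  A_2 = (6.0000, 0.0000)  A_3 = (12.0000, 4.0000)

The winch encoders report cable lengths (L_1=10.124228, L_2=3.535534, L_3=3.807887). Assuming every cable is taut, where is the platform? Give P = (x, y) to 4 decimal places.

(8.5000, 2.5000)

circle eqns → linear via eq_j − eq_1; set q_j = A_j·A_j − L_j²
q_1 = 0.0000+64.0000−102.5000 = -38.5000
-12.0000·x + 16.0000·y = q_1−q_2 = -62.0000
-24.0000·x + 8.0000·y = q_1−q_3 = -184.0000
solve first two rows → x=8.5000, y=2.5000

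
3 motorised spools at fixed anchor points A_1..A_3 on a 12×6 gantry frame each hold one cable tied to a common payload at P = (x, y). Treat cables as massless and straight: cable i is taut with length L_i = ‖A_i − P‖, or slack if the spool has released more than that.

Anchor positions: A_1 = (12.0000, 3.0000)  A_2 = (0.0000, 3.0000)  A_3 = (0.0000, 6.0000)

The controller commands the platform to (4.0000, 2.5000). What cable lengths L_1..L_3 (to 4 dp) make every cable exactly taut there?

(8.0156, 4.0311, 5.3151)

L_1: Δ = A_1−P = (8.0000, 0.5000) → ‖Δ‖ = √64.2500 = 8.0156
L_2: Δ = A_2−P = (-4.0000, 0.5000) → ‖Δ‖ = √16.2500 = 4.0311
L_3: Δ = A_3−P = (-4.0000, 3.5000) → ‖Δ‖ = √28.2500 = 5.3151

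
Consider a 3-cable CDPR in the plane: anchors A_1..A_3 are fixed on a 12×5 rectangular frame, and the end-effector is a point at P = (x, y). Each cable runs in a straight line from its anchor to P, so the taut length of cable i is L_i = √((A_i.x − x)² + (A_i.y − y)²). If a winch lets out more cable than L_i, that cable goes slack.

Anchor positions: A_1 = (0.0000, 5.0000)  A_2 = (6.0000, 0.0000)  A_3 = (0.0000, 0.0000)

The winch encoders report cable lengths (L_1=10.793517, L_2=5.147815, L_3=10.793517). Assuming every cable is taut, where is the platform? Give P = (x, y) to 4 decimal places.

(10.5000, 2.5000)

each cable: (A_i−P)·(A_i−P) = L_i²; let q_i = ‖A_i‖²−L_i²
q_1 = 0.0000+25.0000−116.5000 = -91.5000
row 1: -12.0000x + 10.0000y = -101.0000  (q_2=9.5000)
row 2: 0.0000x + 10.0000y = 25.0000  (q_3=-116.5000)
Cramer on rows 1–2 → x = 10.5000, y = 2.5000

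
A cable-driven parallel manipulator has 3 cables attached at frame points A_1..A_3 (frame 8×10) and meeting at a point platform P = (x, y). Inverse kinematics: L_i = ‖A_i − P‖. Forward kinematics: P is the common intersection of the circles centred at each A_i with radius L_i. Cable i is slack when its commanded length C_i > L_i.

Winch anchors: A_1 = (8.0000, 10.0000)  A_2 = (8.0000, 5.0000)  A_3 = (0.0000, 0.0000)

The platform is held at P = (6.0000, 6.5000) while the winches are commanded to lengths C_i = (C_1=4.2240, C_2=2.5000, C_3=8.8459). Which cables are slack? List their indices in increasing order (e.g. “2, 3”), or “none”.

1

i=1: geometric 4.0311 vs commanded 4.2240 ⇒ slack
i=2: geometric 2.5000 vs commanded 2.5000 ⇒ taut
i=3: geometric 8.8459 vs commanded 8.8459 ⇒ taut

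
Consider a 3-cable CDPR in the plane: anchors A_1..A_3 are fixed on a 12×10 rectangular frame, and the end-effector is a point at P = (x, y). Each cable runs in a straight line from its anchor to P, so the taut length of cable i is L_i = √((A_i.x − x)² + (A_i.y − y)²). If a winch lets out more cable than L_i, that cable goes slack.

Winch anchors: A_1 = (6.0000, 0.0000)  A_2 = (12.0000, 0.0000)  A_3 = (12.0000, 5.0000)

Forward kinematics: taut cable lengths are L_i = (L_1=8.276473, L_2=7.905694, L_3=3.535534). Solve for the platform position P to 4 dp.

each cable: (A_i−P)·(A_i−P) = L_i²; let c_i = ‖A_i‖²−L_i²
c_1 = 36.0000+0.0000−68.5000 = -32.5000
row 1: -12.0000x + 0.0000y = -114.0000  (c_2=81.5000)
row 2: -12.0000x − 10.0000y = -189.0000  (c_3=156.5000)
Cramer on rows 1–2 → x = 9.5000, y = 7.5000

(9.5000, 7.5000)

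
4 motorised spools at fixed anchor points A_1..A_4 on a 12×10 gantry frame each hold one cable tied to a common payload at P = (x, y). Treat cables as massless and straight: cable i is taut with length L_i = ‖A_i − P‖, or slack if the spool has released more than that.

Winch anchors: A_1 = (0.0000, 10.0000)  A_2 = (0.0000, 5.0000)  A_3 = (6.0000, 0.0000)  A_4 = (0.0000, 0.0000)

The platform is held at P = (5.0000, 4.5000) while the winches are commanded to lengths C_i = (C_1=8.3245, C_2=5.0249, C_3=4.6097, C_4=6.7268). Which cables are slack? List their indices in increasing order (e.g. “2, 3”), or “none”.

1

cable 1: √((-5.0000)²+(5.5000)²)=7.4330, C_1=8.3245: slack
cable 2: √((-5.0000)²+(0.5000)²)=5.0249, C_2=5.0249: taut
cable 3: √((1.0000)²+(-4.5000)²)=4.6098, C_3=4.6097: taut
cable 4: √((-5.0000)²+(-4.5000)²)=6.7268, C_4=6.7268: taut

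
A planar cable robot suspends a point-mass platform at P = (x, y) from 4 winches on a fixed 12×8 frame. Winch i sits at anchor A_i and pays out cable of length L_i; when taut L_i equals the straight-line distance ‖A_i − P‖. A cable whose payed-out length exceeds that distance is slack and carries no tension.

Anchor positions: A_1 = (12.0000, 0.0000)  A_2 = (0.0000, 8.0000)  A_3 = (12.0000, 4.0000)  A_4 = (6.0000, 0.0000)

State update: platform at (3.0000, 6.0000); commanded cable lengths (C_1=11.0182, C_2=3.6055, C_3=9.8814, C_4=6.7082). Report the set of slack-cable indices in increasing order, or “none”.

1, 3

cable 1: √((9.0000)²+(-6.0000)²)=10.8167, C_1=11.0182: slack
cable 2: √((-3.0000)²+(2.0000)²)=3.6056, C_2=3.6055: taut
cable 3: √((9.0000)²+(-2.0000)²)=9.2195, C_3=9.8814: slack
cable 4: √((3.0000)²+(-6.0000)²)=6.7082, C_4=6.7082: taut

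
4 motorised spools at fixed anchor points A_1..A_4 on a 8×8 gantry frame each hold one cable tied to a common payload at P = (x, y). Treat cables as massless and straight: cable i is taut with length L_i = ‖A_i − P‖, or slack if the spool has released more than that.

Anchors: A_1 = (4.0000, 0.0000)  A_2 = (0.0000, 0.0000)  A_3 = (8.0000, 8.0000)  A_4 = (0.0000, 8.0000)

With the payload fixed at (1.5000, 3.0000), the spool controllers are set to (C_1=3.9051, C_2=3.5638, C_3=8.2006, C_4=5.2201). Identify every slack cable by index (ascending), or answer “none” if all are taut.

2

cable 1: L_1 = ‖A_1−P‖ = 3.9051;  C_1 = 3.9051 → taut
cable 2: L_2 = ‖A_2−P‖ = 3.3541;  C_2 = 3.5638 → slack
cable 3: L_3 = ‖A_3−P‖ = 8.2006;  C_3 = 8.2006 → taut
cable 4: L_4 = ‖A_4−P‖ = 5.2202;  C_4 = 5.2201 → taut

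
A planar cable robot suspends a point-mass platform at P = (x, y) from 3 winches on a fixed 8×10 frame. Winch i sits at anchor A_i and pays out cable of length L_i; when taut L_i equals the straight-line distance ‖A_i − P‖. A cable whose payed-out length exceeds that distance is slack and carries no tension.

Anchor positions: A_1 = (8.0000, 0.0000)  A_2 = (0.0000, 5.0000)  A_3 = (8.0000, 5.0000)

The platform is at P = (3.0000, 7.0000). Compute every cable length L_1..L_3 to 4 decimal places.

cable 1: Δx=5.0000, Δy=-7.0000; L_1 = √(Δx²+Δy²) = 8.6023
cable 2: Δx=-3.0000, Δy=-2.0000; L_2 = √(Δx²+Δy²) = 3.6056
cable 3: Δx=5.0000, Δy=-2.0000; L_3 = √(Δx²+Δy²) = 5.3852

(8.6023, 3.6056, 5.3852)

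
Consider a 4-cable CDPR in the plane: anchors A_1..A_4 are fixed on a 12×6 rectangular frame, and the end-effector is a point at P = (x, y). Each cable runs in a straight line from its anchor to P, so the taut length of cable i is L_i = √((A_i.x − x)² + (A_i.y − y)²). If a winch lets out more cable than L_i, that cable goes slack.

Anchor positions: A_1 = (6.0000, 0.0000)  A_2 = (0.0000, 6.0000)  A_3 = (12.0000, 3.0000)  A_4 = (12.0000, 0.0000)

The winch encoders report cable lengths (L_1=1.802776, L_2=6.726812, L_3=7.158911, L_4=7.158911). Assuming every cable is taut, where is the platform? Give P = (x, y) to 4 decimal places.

each cable: (A_i−P)·(A_i−P) = L_i²; let k_i = ‖A_i‖²−L_i²
k_1 = 36.0000+0.0000−3.2500 = 32.7500
row 1: 12.0000x − 12.0000y = 42.0000  (k_2=-9.2500)
row 2: -12.0000x − 6.0000y = -69.0000  (k_3=101.7500)
row 3: -12.0000x + 0.0000y = -60.0000  (k_4=92.7500)
Cramer on rows 1–2 → x = 5.0000, y = 1.5000
check cable 4: ‖A_4−P‖² = 51.2500 ≈ L_4² = 51.2500 ✓

(5.0000, 1.5000)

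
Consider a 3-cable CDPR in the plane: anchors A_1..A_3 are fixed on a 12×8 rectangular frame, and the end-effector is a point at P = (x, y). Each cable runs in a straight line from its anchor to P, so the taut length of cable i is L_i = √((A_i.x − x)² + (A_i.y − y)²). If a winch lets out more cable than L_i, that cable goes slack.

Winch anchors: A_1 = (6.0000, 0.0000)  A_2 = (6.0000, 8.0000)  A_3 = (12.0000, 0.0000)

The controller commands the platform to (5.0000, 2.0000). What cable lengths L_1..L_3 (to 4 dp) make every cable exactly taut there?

(2.2361, 6.0828, 7.2801)

cable 1: Δx=1.0000, Δy=-2.0000; L_1 = √(Δx²+Δy²) = 2.2361
cable 2: Δx=1.0000, Δy=6.0000; L_2 = √(Δx²+Δy²) = 6.0828
cable 3: Δx=7.0000, Δy=-2.0000; L_3 = √(Δx²+Δy²) = 7.2801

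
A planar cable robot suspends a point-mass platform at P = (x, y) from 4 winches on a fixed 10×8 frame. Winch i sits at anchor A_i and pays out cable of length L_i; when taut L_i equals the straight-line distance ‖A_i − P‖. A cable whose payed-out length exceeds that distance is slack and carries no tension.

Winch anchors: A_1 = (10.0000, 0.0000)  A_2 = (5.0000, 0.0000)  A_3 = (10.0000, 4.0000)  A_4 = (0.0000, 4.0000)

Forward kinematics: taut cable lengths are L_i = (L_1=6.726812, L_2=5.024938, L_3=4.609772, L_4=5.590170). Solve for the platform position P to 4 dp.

expand ‖A_i−P‖²=L_i² and subtract eq 1 (c_i ≔ ‖A_i‖²−L_i²)
c_1 = 100.0000+0.0000−45.2500 = 54.7500
eq1−eq2 → [10.0000  0.0000]·P = 55.0000
eq1−eq3 → [0.0000  -8.0000]·P = -40.0000
eq1−eq4 → [20.0000  -8.0000]·P = 70.0000
2×2 solve → P = (5.5000, 5.0000)
check cable 4: ‖A_4−P‖² = 31.2500 ≈ L_4² = 31.2500 ✓

(5.5000, 5.0000)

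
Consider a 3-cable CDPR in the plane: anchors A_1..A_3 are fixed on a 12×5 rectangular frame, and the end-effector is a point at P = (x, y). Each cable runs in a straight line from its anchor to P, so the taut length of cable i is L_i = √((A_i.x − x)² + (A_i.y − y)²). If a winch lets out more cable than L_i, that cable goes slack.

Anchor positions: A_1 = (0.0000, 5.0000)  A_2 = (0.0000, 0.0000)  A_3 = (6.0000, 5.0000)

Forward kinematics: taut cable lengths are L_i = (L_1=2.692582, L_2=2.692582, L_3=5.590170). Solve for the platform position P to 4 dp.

circle eqns → linear via eq_j − eq_1; set q_j = A_j·A_j − L_j²
q_1 = 0.0000+25.0000−7.2500 = 17.7500
0.0000·x + 10.0000·y = q_1−q_2 = 25.0000
-12.0000·x + 0.0000·y = q_1−q_3 = -12.0000
solve first two rows → x=1.0000, y=2.5000

(1.0000, 2.5000)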